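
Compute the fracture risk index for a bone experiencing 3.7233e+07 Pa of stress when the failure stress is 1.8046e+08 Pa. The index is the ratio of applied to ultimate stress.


FRI = applied / ultimate
FRI = 3.7233e+07 / 1.8046e+08
FRI = 0.2063


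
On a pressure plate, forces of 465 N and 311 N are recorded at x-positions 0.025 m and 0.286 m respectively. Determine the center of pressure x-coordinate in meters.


COP_x = (F1*x1 + F2*x2) / (F1 + F2)
COP_x = (465*0.025 + 311*0.286) / (465 + 311)
Numerator = 100.5710
Denominator = 776
COP_x = 0.1296


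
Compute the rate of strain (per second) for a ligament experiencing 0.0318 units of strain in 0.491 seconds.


strain_rate = delta_strain / delta_t
strain_rate = 0.0318 / 0.491
strain_rate = 0.0648


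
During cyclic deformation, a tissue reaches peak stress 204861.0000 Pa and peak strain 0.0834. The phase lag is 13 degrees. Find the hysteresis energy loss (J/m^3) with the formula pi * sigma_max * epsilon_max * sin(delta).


E_loss = pi * sigma_max * epsilon_max * sin(delta)
delta = 13 deg = 0.2269 rad
sin(delta) = 0.2250
E_loss = pi * 204861.0000 * 0.0834 * 0.2250
E_loss = 12074.3357


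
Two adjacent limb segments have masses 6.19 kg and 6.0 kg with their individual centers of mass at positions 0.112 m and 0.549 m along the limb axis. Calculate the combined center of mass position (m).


COM = (m1*x1 + m2*x2) / (m1 + m2)
COM = (6.19*0.112 + 6.0*0.549) / (6.19 + 6.0)
Numerator = 3.9873
Denominator = 12.1900
COM = 0.3271


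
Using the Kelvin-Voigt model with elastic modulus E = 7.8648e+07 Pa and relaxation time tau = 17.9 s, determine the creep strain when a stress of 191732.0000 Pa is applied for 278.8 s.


epsilon(t) = (sigma/E) * (1 - exp(-t/tau))
sigma/E = 191732.0000 / 7.8648e+07 = 0.0024
exp(-t/tau) = exp(-278.8 / 17.9) = 1.7206e-07
epsilon = 0.0024 * (1 - 1.7206e-07)
epsilon = 0.0024


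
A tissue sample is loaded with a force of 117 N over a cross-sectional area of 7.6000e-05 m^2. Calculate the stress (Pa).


stress = F / A
stress = 117 / 7.6000e-05
stress = 1.5395e+06


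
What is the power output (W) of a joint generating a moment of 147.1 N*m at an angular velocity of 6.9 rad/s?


P = M * omega
P = 147.1 * 6.9
P = 1014.9900


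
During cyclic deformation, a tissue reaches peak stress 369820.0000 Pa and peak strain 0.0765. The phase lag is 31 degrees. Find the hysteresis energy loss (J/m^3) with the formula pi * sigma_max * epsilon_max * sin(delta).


E_loss = pi * sigma_max * epsilon_max * sin(delta)
delta = 31 deg = 0.5411 rad
sin(delta) = 0.5150
E_loss = pi * 369820.0000 * 0.0765 * 0.5150
E_loss = 45776.3370


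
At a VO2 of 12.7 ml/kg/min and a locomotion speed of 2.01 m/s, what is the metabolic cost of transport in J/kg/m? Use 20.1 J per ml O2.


Power per kg = VO2 * 20.1 / 60
Power per kg = 12.7 * 20.1 / 60 = 4.2545 W/kg
Cost = power_per_kg / speed
Cost = 4.2545 / 2.01
Cost = 2.1167


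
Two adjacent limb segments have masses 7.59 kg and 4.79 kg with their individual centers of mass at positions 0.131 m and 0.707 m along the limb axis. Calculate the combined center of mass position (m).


COM = (m1*x1 + m2*x2) / (m1 + m2)
COM = (7.59*0.131 + 4.79*0.707) / (7.59 + 4.79)
Numerator = 4.3808
Denominator = 12.3800
COM = 0.3539


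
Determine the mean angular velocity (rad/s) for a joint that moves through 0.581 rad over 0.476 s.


omega = delta_theta / delta_t
omega = 0.581 / 0.476
omega = 1.2206


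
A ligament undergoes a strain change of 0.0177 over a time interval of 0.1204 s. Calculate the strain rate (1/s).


strain_rate = delta_strain / delta_t
strain_rate = 0.0177 / 0.1204
strain_rate = 0.1470


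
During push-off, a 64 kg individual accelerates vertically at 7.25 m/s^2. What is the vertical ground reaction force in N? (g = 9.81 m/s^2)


GRF = m * (g + a)
GRF = 64 * (9.81 + 7.25)
GRF = 64 * 17.0600
GRF = 1091.8400


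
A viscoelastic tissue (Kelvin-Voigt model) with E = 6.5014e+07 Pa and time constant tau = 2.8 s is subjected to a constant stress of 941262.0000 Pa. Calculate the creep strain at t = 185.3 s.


epsilon(t) = (sigma/E) * (1 - exp(-t/tau))
sigma/E = 941262.0000 / 6.5014e+07 = 0.0145
exp(-t/tau) = exp(-185.3 / 2.8) = 1.8156e-29
epsilon = 0.0145 * (1 - 1.8156e-29)
epsilon = 0.0145


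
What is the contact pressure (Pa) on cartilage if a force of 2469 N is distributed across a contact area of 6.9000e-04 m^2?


P = F / A
P = 2469 / 6.9000e-04
P = 3.5783e+06


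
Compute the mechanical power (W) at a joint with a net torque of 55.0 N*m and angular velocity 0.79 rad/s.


P = M * omega
P = 55.0 * 0.79
P = 43.4500


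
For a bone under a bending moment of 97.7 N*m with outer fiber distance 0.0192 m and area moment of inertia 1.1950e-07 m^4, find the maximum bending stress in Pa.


sigma = M * c / I
sigma = 97.7 * 0.0192 / 1.1950e-07
M * c = 1.8758
sigma = 1.5697e+07


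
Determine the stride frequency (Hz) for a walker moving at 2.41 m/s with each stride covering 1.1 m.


f = v / stride_length
f = 2.41 / 1.1
f = 2.1909


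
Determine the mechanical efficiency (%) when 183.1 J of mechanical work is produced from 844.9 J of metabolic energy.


eta = (W_mech / E_meta) * 100
eta = (183.1 / 844.9) * 100
ratio = 0.2167
eta = 21.6712


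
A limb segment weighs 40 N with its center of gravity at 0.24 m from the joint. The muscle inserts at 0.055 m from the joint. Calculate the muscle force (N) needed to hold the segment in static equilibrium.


F_muscle = W * d_load / d_muscle
F_muscle = 40 * 0.24 / 0.055
Numerator = 9.6000
F_muscle = 174.5455


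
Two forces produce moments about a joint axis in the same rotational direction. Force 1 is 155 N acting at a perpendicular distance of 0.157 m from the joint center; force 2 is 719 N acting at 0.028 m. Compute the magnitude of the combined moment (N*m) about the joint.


M = F1 * d1 + F2 * d2
M = 155 * 0.157 + 719 * 0.028
M = 24.3350 + 20.1320
M = 44.4670


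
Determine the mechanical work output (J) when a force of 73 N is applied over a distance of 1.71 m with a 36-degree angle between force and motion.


W = F * d * cos(theta)
theta = 36 deg = 0.6283 rad
cos(theta) = 0.8090
W = 73 * 1.71 * 0.8090
W = 100.9896


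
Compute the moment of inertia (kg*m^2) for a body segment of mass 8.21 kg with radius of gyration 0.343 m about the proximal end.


I = m * k^2
I = 8.21 * 0.343^2
k^2 = 0.1176
I = 0.9659


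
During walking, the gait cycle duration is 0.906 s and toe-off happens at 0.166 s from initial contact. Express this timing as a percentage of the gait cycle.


pct = (event_time / cycle_time) * 100
pct = (0.166 / 0.906) * 100
ratio = 0.1832
pct = 18.3223


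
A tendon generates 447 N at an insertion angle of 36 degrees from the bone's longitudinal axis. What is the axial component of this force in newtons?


F_eff = F_tendon * cos(theta)
theta = 36 deg = 0.6283 rad
cos(theta) = 0.8090
F_eff = 447 * 0.8090
F_eff = 361.6306


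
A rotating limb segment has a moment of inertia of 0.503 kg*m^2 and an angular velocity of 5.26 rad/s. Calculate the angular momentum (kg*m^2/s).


L = I * omega
L = 0.503 * 5.26
L = 2.6458


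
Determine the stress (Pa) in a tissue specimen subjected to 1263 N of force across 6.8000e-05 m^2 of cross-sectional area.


stress = F / A
stress = 1263 / 6.8000e-05
stress = 1.8574e+07


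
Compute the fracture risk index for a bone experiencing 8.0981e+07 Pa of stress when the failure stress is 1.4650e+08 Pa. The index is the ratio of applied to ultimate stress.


FRI = applied / ultimate
FRI = 8.0981e+07 / 1.4650e+08
FRI = 0.5528


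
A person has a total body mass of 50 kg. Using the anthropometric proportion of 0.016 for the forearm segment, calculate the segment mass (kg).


m_segment = body_mass * fraction
m_segment = 50 * 0.016
m_segment = 0.8000


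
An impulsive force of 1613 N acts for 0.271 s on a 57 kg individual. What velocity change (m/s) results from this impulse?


J = F * dt = 1613 * 0.271 = 437.1230 N*s
delta_v = J / m
delta_v = 437.1230 / 57
delta_v = 7.6688


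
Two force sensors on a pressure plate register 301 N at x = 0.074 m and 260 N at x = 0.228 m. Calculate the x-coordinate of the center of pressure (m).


COP_x = (F1*x1 + F2*x2) / (F1 + F2)
COP_x = (301*0.074 + 260*0.228) / (301 + 260)
Numerator = 81.5540
Denominator = 561
COP_x = 0.1454


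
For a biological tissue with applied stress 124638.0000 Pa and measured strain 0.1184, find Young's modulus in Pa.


E = stress / strain
E = 124638.0000 / 0.1184
E = 1.0527e+06


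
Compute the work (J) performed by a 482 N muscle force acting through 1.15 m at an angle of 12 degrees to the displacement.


W = F * d * cos(theta)
theta = 12 deg = 0.2094 rad
cos(theta) = 0.9781
W = 482 * 1.15 * 0.9781
W = 542.1872


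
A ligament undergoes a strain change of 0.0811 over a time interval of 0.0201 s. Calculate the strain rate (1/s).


strain_rate = delta_strain / delta_t
strain_rate = 0.0811 / 0.0201
strain_rate = 4.0348


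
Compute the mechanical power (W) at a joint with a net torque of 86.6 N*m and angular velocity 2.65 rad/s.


P = M * omega
P = 86.6 * 2.65
P = 229.4900


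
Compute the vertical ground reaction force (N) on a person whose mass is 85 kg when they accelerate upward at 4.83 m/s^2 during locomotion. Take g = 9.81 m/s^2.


GRF = m * (g + a)
GRF = 85 * (9.81 + 4.83)
GRF = 85 * 14.6400
GRF = 1244.4000


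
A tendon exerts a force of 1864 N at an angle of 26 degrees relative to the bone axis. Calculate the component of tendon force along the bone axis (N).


F_eff = F_tendon * cos(theta)
theta = 26 deg = 0.4538 rad
cos(theta) = 0.8988
F_eff = 1864 * 0.8988
F_eff = 1675.3521


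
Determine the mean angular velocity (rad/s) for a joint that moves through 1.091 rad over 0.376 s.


omega = delta_theta / delta_t
omega = 1.091 / 0.376
omega = 2.9016


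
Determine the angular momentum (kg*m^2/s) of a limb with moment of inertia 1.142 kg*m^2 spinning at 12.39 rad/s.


L = I * omega
L = 1.142 * 12.39
L = 14.1494


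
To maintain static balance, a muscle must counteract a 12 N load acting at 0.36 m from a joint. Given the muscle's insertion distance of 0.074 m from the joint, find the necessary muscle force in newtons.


F_muscle = W * d_load / d_muscle
F_muscle = 12 * 0.36 / 0.074
Numerator = 4.3200
F_muscle = 58.3784


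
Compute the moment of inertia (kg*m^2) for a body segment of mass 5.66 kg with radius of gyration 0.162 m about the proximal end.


I = m * k^2
I = 5.66 * 0.162^2
k^2 = 0.0262
I = 0.1485


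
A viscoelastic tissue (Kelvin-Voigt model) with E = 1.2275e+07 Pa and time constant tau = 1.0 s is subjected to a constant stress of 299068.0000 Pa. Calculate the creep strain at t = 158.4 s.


epsilon(t) = (sigma/E) * (1 - exp(-t/tau))
sigma/E = 299068.0000 / 1.2275e+07 = 0.0244
exp(-t/tau) = exp(-158.4 / 1.0) = 1.6134e-69
epsilon = 0.0244 * (1 - 1.6134e-69)
epsilon = 0.0244


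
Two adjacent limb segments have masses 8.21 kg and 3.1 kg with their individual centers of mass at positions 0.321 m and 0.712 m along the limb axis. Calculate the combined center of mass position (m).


COM = (m1*x1 + m2*x2) / (m1 + m2)
COM = (8.21*0.321 + 3.1*0.712) / (8.21 + 3.1)
Numerator = 4.8426
Denominator = 11.3100
COM = 0.4282


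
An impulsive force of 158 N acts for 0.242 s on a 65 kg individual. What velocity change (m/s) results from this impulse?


J = F * dt = 158 * 0.242 = 38.2360 N*s
delta_v = J / m
delta_v = 38.2360 / 65
delta_v = 0.5882


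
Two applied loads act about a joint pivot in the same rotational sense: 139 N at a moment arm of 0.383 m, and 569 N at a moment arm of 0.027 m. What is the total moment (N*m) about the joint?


M = F1 * d1 + F2 * d2
M = 139 * 0.383 + 569 * 0.027
M = 53.2370 + 15.3630
M = 68.6000


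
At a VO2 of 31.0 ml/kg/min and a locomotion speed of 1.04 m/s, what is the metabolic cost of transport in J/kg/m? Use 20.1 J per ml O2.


Power per kg = VO2 * 20.1 / 60
Power per kg = 31.0 * 20.1 / 60 = 10.3850 W/kg
Cost = power_per_kg / speed
Cost = 10.3850 / 1.04
Cost = 9.9856


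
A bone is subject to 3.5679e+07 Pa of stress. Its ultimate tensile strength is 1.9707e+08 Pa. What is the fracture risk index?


FRI = applied / ultimate
FRI = 3.5679e+07 / 1.9707e+08
FRI = 0.1810


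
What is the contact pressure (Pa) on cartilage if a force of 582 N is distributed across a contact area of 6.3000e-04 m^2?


P = F / A
P = 582 / 6.3000e-04
P = 923809.5238


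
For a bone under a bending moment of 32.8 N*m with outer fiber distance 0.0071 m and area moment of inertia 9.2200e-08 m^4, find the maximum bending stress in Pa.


sigma = M * c / I
sigma = 32.8 * 0.0071 / 9.2200e-08
M * c = 0.2329
sigma = 2.5258e+06


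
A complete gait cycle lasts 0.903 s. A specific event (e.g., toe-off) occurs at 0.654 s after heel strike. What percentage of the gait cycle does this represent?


pct = (event_time / cycle_time) * 100
pct = (0.654 / 0.903) * 100
ratio = 0.7243
pct = 72.4252


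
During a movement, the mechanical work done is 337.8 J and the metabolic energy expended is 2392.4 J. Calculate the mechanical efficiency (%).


eta = (W_mech / E_meta) * 100
eta = (337.8 / 2392.4) * 100
ratio = 0.1412
eta = 14.1197


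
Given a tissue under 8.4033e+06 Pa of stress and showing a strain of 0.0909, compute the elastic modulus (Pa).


E = stress / strain
E = 8.4033e+06 / 0.0909
E = 9.2446e+07


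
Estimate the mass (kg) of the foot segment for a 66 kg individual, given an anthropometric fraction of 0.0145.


m_segment = body_mass * fraction
m_segment = 66 * 0.0145
m_segment = 0.9570


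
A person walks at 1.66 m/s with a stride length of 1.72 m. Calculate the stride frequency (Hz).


f = v / stride_length
f = 1.66 / 1.72
f = 0.9651


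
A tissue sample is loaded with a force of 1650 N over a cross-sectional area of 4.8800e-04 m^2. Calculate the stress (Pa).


stress = F / A
stress = 1650 / 4.8800e-04
stress = 3.3811e+06


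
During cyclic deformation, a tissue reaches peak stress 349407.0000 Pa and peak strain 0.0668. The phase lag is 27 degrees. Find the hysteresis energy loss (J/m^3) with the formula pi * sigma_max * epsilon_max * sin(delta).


E_loss = pi * sigma_max * epsilon_max * sin(delta)
delta = 27 deg = 0.4712 rad
sin(delta) = 0.4540
E_loss = pi * 349407.0000 * 0.0668 * 0.4540
E_loss = 33289.3029


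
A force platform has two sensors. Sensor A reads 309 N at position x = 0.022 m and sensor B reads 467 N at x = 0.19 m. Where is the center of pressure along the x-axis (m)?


COP_x = (F1*x1 + F2*x2) / (F1 + F2)
COP_x = (309*0.022 + 467*0.19) / (309 + 467)
Numerator = 95.5280
Denominator = 776
COP_x = 0.1231


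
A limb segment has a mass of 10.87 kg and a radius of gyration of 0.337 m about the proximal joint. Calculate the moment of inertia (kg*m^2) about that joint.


I = m * k^2
I = 10.87 * 0.337^2
k^2 = 0.1136
I = 1.2345


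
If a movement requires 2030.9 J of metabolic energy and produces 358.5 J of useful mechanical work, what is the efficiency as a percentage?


eta = (W_mech / E_meta) * 100
eta = (358.5 / 2030.9) * 100
ratio = 0.1765
eta = 17.6523


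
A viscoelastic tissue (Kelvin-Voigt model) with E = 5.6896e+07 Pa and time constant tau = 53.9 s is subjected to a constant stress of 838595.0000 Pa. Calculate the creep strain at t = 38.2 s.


epsilon(t) = (sigma/E) * (1 - exp(-t/tau))
sigma/E = 838595.0000 / 5.6896e+07 = 0.0147
exp(-t/tau) = exp(-38.2 / 53.9) = 0.4923
epsilon = 0.0147 * (1 - 0.4923)
epsilon = 0.0075


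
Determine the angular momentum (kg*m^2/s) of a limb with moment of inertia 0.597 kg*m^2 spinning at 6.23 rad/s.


L = I * omega
L = 0.597 * 6.23
L = 3.7193


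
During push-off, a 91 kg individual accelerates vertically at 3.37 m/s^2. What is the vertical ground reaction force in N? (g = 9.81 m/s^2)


GRF = m * (g + a)
GRF = 91 * (9.81 + 3.37)
GRF = 91 * 13.1800
GRF = 1199.3800


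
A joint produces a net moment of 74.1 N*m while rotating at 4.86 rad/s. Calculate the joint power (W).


P = M * omega
P = 74.1 * 4.86
P = 360.1260


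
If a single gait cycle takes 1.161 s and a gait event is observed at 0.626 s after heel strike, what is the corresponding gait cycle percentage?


pct = (event_time / cycle_time) * 100
pct = (0.626 / 1.161) * 100
ratio = 0.5392
pct = 53.9190


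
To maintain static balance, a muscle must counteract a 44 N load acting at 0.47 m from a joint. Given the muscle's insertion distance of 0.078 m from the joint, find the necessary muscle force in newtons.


F_muscle = W * d_load / d_muscle
F_muscle = 44 * 0.47 / 0.078
Numerator = 20.6800
F_muscle = 265.1282


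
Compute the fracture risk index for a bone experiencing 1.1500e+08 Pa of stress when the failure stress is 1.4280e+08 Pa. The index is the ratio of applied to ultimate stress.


FRI = applied / ultimate
FRI = 1.1500e+08 / 1.4280e+08
FRI = 0.8053


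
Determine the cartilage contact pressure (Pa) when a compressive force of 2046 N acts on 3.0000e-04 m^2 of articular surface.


P = F / A
P = 2046 / 3.0000e-04
P = 6.8200e+06


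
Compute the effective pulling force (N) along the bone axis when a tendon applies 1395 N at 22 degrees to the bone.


F_eff = F_tendon * cos(theta)
theta = 22 deg = 0.3840 rad
cos(theta) = 0.9272
F_eff = 1395 * 0.9272
F_eff = 1293.4215


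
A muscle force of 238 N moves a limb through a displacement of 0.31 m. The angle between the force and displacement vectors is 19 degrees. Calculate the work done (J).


W = F * d * cos(theta)
theta = 19 deg = 0.3316 rad
cos(theta) = 0.9455
W = 238 * 0.31 * 0.9455
W = 69.7604


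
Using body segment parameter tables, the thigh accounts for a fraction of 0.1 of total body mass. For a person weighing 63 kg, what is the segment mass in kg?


m_segment = body_mass * fraction
m_segment = 63 * 0.1
m_segment = 6.3000


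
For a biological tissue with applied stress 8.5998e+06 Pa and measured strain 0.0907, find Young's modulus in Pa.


E = stress / strain
E = 8.5998e+06 / 0.0907
E = 9.4816e+07


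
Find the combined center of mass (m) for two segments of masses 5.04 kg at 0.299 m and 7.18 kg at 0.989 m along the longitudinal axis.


COM = (m1*x1 + m2*x2) / (m1 + m2)
COM = (5.04*0.299 + 7.18*0.989) / (5.04 + 7.18)
Numerator = 8.6080
Denominator = 12.2200
COM = 0.7044


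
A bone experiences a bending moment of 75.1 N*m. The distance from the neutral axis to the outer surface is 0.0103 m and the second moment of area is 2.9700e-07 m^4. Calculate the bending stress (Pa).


sigma = M * c / I
sigma = 75.1 * 0.0103 / 2.9700e-07
M * c = 0.7735
sigma = 2.6045e+06


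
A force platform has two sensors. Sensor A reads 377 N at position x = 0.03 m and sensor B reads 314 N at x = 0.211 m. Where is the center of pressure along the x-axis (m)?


COP_x = (F1*x1 + F2*x2) / (F1 + F2)
COP_x = (377*0.03 + 314*0.211) / (377 + 314)
Numerator = 77.5640
Denominator = 691
COP_x = 0.1122


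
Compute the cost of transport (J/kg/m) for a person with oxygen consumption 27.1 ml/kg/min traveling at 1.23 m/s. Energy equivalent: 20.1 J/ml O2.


Power per kg = VO2 * 20.1 / 60
Power per kg = 27.1 * 20.1 / 60 = 9.0785 W/kg
Cost = power_per_kg / speed
Cost = 9.0785 / 1.23
Cost = 7.3809


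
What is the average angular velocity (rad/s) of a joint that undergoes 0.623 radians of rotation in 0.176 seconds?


omega = delta_theta / delta_t
omega = 0.623 / 0.176
omega = 3.5398


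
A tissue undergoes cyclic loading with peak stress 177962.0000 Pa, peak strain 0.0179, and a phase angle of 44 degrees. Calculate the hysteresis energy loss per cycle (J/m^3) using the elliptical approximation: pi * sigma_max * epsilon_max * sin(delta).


E_loss = pi * sigma_max * epsilon_max * sin(delta)
delta = 44 deg = 0.7679 rad
sin(delta) = 0.6947
E_loss = pi * 177962.0000 * 0.0179 * 0.6947
E_loss = 6951.8670


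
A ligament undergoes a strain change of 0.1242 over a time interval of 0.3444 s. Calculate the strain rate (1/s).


strain_rate = delta_strain / delta_t
strain_rate = 0.1242 / 0.3444
strain_rate = 0.3606


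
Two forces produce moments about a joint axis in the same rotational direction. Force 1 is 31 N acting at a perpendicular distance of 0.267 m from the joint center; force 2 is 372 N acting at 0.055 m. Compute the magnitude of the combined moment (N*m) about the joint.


M = F1 * d1 + F2 * d2
M = 31 * 0.267 + 372 * 0.055
M = 8.2770 + 20.4600
M = 28.7370


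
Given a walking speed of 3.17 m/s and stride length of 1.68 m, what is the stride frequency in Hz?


f = v / stride_length
f = 3.17 / 1.68
f = 1.8869


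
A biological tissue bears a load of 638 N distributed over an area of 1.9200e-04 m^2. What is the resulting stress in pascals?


stress = F / A
stress = 638 / 1.9200e-04
stress = 3.3229e+06


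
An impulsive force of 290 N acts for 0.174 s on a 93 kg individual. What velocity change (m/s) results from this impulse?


J = F * dt = 290 * 0.174 = 50.4600 N*s
delta_v = J / m
delta_v = 50.4600 / 93
delta_v = 0.5426


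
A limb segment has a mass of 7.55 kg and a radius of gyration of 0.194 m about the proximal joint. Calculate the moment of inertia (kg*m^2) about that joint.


I = m * k^2
I = 7.55 * 0.194^2
k^2 = 0.0376
I = 0.2842


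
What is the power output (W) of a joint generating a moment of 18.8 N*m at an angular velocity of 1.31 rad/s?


P = M * omega
P = 18.8 * 1.31
P = 24.6280


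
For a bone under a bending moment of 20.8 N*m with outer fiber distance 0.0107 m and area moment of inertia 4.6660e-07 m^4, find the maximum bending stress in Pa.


sigma = M * c / I
sigma = 20.8 * 0.0107 / 4.6660e-07
M * c = 0.2226
sigma = 476982.4261


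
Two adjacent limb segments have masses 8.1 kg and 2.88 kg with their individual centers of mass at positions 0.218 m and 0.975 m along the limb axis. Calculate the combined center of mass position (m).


COM = (m1*x1 + m2*x2) / (m1 + m2)
COM = (8.1*0.218 + 2.88*0.975) / (8.1 + 2.88)
Numerator = 4.5738
Denominator = 10.9800
COM = 0.4166


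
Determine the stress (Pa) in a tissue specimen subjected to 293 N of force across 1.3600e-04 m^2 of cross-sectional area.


stress = F / A
stress = 293 / 1.3600e-04
stress = 2.1544e+06


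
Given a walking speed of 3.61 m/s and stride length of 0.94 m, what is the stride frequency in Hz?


f = v / stride_length
f = 3.61 / 0.94
f = 3.8404


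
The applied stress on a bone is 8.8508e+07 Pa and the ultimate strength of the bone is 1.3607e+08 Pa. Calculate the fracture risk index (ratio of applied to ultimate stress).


FRI = applied / ultimate
FRI = 8.8508e+07 / 1.3607e+08
FRI = 0.6505


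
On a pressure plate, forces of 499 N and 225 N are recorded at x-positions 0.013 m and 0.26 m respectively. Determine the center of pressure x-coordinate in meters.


COP_x = (F1*x1 + F2*x2) / (F1 + F2)
COP_x = (499*0.013 + 225*0.26) / (499 + 225)
Numerator = 64.9870
Denominator = 724
COP_x = 0.0898


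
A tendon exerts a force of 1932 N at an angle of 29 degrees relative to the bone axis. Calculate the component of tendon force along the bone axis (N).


F_eff = F_tendon * cos(theta)
theta = 29 deg = 0.5061 rad
cos(theta) = 0.8746
F_eff = 1932 * 0.8746
F_eff = 1689.7653


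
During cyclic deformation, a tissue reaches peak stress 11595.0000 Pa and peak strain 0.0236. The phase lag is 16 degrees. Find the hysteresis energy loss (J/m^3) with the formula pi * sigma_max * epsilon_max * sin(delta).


E_loss = pi * sigma_max * epsilon_max * sin(delta)
delta = 16 deg = 0.2793 rad
sin(delta) = 0.2756
E_loss = pi * 11595.0000 * 0.0236 * 0.2756
E_loss = 236.9576


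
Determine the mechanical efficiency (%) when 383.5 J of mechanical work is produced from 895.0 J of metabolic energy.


eta = (W_mech / E_meta) * 100
eta = (383.5 / 895.0) * 100
ratio = 0.4285
eta = 42.8492


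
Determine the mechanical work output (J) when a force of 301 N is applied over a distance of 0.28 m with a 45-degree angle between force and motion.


W = F * d * cos(theta)
theta = 45 deg = 0.7854 rad
cos(theta) = 0.7071
W = 301 * 0.28 * 0.7071
W = 59.5950


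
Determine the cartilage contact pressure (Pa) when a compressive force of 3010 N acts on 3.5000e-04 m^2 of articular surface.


P = F / A
P = 3010 / 3.5000e-04
P = 8.6000e+06


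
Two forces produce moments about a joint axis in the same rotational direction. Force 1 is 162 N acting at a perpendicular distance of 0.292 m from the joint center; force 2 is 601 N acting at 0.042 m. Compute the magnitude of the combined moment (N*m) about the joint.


M = F1 * d1 + F2 * d2
M = 162 * 0.292 + 601 * 0.042
M = 47.3040 + 25.2420
M = 72.5460


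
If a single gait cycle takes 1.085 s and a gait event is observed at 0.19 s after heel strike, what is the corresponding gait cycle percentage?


pct = (event_time / cycle_time) * 100
pct = (0.19 / 1.085) * 100
ratio = 0.1751
pct = 17.5115


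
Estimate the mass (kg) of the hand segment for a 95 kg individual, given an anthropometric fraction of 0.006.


m_segment = body_mass * fraction
m_segment = 95 * 0.006
m_segment = 0.5700


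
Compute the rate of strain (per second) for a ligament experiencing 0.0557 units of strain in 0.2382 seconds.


strain_rate = delta_strain / delta_t
strain_rate = 0.0557 / 0.2382
strain_rate = 0.2338


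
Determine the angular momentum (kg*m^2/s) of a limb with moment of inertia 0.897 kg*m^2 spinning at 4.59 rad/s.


L = I * omega
L = 0.897 * 4.59
L = 4.1172


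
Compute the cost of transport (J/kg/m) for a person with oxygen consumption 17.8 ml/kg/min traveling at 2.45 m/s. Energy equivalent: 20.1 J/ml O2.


Power per kg = VO2 * 20.1 / 60
Power per kg = 17.8 * 20.1 / 60 = 5.9630 W/kg
Cost = power_per_kg / speed
Cost = 5.9630 / 2.45
Cost = 2.4339


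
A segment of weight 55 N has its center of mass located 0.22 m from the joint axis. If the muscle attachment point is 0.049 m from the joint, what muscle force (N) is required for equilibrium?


F_muscle = W * d_load / d_muscle
F_muscle = 55 * 0.22 / 0.049
Numerator = 12.1000
F_muscle = 246.9388


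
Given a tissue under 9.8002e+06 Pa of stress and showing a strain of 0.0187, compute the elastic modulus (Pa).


E = stress / strain
E = 9.8002e+06 / 0.0187
E = 5.2407e+08


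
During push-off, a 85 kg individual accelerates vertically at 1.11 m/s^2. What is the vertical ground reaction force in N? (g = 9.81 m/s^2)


GRF = m * (g + a)
GRF = 85 * (9.81 + 1.11)
GRF = 85 * 10.9200
GRF = 928.2000


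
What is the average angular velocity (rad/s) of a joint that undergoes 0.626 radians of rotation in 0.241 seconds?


omega = delta_theta / delta_t
omega = 0.626 / 0.241
omega = 2.5975


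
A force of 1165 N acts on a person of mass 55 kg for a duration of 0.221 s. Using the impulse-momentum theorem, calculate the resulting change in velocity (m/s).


J = F * dt = 1165 * 0.221 = 257.4650 N*s
delta_v = J / m
delta_v = 257.4650 / 55
delta_v = 4.6812


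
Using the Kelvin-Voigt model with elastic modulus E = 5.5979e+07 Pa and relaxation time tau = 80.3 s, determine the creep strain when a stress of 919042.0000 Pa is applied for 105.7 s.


epsilon(t) = (sigma/E) * (1 - exp(-t/tau))
sigma/E = 919042.0000 / 5.5979e+07 = 0.0164
exp(-t/tau) = exp(-105.7 / 80.3) = 0.2681
epsilon = 0.0164 * (1 - 0.2681)
epsilon = 0.0120


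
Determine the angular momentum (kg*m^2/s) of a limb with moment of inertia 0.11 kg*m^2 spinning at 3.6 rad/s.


L = I * omega
L = 0.11 * 3.6
L = 0.3960


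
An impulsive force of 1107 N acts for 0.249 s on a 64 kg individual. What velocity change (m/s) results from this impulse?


J = F * dt = 1107 * 0.249 = 275.6430 N*s
delta_v = J / m
delta_v = 275.6430 / 64
delta_v = 4.3069


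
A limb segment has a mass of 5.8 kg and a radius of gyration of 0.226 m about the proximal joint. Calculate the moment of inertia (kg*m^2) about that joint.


I = m * k^2
I = 5.8 * 0.226^2
k^2 = 0.0511
I = 0.2962


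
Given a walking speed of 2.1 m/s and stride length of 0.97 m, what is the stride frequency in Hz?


f = v / stride_length
f = 2.1 / 0.97
f = 2.1649


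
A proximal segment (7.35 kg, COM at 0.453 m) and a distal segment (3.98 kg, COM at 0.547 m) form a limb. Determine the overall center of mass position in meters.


COM = (m1*x1 + m2*x2) / (m1 + m2)
COM = (7.35*0.453 + 3.98*0.547) / (7.35 + 3.98)
Numerator = 5.5066
Denominator = 11.3300
COM = 0.4860


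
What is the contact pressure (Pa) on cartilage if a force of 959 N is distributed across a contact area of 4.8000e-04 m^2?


P = F / A
P = 959 / 4.8000e-04
P = 1.9979e+06


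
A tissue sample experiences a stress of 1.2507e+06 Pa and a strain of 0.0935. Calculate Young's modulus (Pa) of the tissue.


E = stress / strain
E = 1.2507e+06 / 0.0935
E = 1.3376e+07


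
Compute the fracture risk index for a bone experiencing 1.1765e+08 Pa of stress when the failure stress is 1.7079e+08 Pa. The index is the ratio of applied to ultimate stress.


FRI = applied / ultimate
FRI = 1.1765e+08 / 1.7079e+08
FRI = 0.6889


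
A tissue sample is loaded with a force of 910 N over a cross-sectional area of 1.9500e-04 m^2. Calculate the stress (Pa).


stress = F / A
stress = 910 / 1.9500e-04
stress = 4.6667e+06


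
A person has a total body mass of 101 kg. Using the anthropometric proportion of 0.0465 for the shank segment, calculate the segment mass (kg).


m_segment = body_mass * fraction
m_segment = 101 * 0.0465
m_segment = 4.6965


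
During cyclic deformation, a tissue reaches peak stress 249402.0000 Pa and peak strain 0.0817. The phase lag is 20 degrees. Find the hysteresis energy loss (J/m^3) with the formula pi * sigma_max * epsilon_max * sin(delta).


E_loss = pi * sigma_max * epsilon_max * sin(delta)
delta = 20 deg = 0.3491 rad
sin(delta) = 0.3420
E_loss = pi * 249402.0000 * 0.0817 * 0.3420
E_loss = 21893.9210


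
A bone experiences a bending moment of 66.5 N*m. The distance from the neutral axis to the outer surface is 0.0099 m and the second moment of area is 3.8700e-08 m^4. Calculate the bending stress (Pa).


sigma = M * c / I
sigma = 66.5 * 0.0099 / 3.8700e-08
M * c = 0.6584
sigma = 1.7012e+07


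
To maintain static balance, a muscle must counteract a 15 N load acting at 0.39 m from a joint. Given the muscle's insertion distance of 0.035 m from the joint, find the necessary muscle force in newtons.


F_muscle = W * d_load / d_muscle
F_muscle = 15 * 0.39 / 0.035
Numerator = 5.8500
F_muscle = 167.1429


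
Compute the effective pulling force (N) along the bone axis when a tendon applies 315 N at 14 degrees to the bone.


F_eff = F_tendon * cos(theta)
theta = 14 deg = 0.2443 rad
cos(theta) = 0.9703
F_eff = 315 * 0.9703
F_eff = 305.6432


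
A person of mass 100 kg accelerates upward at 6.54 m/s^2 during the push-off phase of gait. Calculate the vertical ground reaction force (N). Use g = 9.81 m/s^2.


GRF = m * (g + a)
GRF = 100 * (9.81 + 6.54)
GRF = 100 * 16.3500
GRF = 1635.0000


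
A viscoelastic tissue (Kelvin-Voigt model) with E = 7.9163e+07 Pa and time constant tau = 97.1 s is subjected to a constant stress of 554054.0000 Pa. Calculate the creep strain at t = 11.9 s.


epsilon(t) = (sigma/E) * (1 - exp(-t/tau))
sigma/E = 554054.0000 / 7.9163e+07 = 0.0070
exp(-t/tau) = exp(-11.9 / 97.1) = 0.8847
epsilon = 0.0070 * (1 - 0.8847)
epsilon = 8.0727e-04


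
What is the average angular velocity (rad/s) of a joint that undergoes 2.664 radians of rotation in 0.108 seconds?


omega = delta_theta / delta_t
omega = 2.664 / 0.108
omega = 24.6667


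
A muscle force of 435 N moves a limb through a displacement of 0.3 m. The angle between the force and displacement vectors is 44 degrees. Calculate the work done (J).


W = F * d * cos(theta)
theta = 44 deg = 0.7679 rad
cos(theta) = 0.7193
W = 435 * 0.3 * 0.7193
W = 93.8738


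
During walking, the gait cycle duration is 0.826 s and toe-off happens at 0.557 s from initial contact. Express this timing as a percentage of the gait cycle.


pct = (event_time / cycle_time) * 100
pct = (0.557 / 0.826) * 100
ratio = 0.6743
pct = 67.4334


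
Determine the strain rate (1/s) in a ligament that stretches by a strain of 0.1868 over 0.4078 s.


strain_rate = delta_strain / delta_t
strain_rate = 0.1868 / 0.4078
strain_rate = 0.4581


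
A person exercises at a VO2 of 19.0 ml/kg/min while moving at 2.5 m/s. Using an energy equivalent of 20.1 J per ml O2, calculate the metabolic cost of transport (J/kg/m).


Power per kg = VO2 * 20.1 / 60
Power per kg = 19.0 * 20.1 / 60 = 6.3650 W/kg
Cost = power_per_kg / speed
Cost = 6.3650 / 2.5
Cost = 2.5460


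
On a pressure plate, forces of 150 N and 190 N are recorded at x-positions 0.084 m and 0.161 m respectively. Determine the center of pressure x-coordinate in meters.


COP_x = (F1*x1 + F2*x2) / (F1 + F2)
COP_x = (150*0.084 + 190*0.161) / (150 + 190)
Numerator = 43.1900
Denominator = 340
COP_x = 0.1270


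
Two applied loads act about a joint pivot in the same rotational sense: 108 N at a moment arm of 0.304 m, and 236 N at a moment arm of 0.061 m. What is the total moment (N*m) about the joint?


M = F1 * d1 + F2 * d2
M = 108 * 0.304 + 236 * 0.061
M = 32.8320 + 14.3960
M = 47.2280


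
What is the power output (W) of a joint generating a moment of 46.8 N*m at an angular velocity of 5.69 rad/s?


P = M * omega
P = 46.8 * 5.69
P = 266.2920


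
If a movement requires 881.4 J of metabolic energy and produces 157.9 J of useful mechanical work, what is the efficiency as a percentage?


eta = (W_mech / E_meta) * 100
eta = (157.9 / 881.4) * 100
ratio = 0.1791
eta = 17.9147


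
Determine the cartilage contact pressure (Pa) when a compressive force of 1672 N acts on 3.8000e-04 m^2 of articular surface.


P = F / A
P = 1672 / 3.8000e-04
P = 4.4000e+06


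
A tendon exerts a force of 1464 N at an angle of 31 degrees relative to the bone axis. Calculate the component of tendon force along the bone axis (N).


F_eff = F_tendon * cos(theta)
theta = 31 deg = 0.5411 rad
cos(theta) = 0.8572
F_eff = 1464 * 0.8572
F_eff = 1254.8929


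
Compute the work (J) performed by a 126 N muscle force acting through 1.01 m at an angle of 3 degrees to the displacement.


W = F * d * cos(theta)
theta = 3 deg = 0.0524 rad
cos(theta) = 0.9986
W = 126 * 1.01 * 0.9986
W = 127.0856


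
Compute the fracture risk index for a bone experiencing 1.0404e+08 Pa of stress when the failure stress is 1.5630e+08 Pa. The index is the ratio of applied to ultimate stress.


FRI = applied / ultimate
FRI = 1.0404e+08 / 1.5630e+08
FRI = 0.6656


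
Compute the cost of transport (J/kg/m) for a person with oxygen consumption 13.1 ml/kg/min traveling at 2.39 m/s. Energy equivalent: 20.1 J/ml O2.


Power per kg = VO2 * 20.1 / 60
Power per kg = 13.1 * 20.1 / 60 = 4.3885 W/kg
Cost = power_per_kg / speed
Cost = 4.3885 / 2.39
Cost = 1.8362


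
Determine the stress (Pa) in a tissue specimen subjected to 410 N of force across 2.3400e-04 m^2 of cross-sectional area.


stress = F / A
stress = 410 / 2.3400e-04
stress = 1.7521e+06


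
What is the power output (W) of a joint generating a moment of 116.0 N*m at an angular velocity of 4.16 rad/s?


P = M * omega
P = 116.0 * 4.16
P = 482.5600


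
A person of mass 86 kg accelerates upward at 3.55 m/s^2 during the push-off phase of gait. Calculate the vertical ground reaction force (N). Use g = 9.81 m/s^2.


GRF = m * (g + a)
GRF = 86 * (9.81 + 3.55)
GRF = 86 * 13.3600
GRF = 1148.9600


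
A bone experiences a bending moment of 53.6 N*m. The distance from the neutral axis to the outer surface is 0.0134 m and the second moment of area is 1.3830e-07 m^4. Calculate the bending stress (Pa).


sigma = M * c / I
sigma = 53.6 * 0.0134 / 1.3830e-07
M * c = 0.7182
sigma = 5.1933e+06


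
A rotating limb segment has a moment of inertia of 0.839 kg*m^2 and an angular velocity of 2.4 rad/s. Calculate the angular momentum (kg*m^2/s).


L = I * omega
L = 0.839 * 2.4
L = 2.0136


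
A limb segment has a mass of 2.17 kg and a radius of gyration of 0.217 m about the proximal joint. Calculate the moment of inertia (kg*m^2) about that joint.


I = m * k^2
I = 2.17 * 0.217^2
k^2 = 0.0471
I = 0.1022


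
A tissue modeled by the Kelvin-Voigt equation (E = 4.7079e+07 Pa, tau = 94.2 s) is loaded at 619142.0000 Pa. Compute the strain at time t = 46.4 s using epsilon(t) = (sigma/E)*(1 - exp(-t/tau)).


epsilon(t) = (sigma/E) * (1 - exp(-t/tau))
sigma/E = 619142.0000 / 4.7079e+07 = 0.0132
exp(-t/tau) = exp(-46.4 / 94.2) = 0.6111
epsilon = 0.0132 * (1 - 0.6111)
epsilon = 0.0051


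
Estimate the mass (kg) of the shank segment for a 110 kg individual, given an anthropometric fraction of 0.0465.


m_segment = body_mass * fraction
m_segment = 110 * 0.0465
m_segment = 5.1150


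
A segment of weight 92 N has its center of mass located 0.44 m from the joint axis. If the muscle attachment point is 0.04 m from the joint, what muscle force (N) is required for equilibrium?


F_muscle = W * d_load / d_muscle
F_muscle = 92 * 0.44 / 0.04
Numerator = 40.4800
F_muscle = 1012.0000


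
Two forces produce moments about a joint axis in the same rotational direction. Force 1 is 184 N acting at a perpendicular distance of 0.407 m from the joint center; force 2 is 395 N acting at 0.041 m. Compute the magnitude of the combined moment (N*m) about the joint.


M = F1 * d1 + F2 * d2
M = 184 * 0.407 + 395 * 0.041
M = 74.8880 + 16.1950
M = 91.0830


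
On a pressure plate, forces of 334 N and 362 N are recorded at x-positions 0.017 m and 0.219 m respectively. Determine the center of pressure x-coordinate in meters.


COP_x = (F1*x1 + F2*x2) / (F1 + F2)
COP_x = (334*0.017 + 362*0.219) / (334 + 362)
Numerator = 84.9560
Denominator = 696
COP_x = 0.1221


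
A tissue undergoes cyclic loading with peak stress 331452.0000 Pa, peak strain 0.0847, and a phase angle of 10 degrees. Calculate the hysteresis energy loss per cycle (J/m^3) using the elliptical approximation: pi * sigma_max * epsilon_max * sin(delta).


E_loss = pi * sigma_max * epsilon_max * sin(delta)
delta = 10 deg = 0.1745 rad
sin(delta) = 0.1736
E_loss = pi * 331452.0000 * 0.0847 * 0.1736
E_loss = 15315.2523


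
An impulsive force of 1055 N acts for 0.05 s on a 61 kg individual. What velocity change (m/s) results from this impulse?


J = F * dt = 1055 * 0.05 = 52.7500 N*s
delta_v = J / m
delta_v = 52.7500 / 61
delta_v = 0.8648


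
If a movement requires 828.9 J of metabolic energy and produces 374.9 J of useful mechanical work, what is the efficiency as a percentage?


eta = (W_mech / E_meta) * 100
eta = (374.9 / 828.9) * 100
ratio = 0.4523
eta = 45.2286


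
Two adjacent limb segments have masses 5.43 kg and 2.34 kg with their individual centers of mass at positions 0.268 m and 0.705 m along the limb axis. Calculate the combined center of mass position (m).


COM = (m1*x1 + m2*x2) / (m1 + m2)
COM = (5.43*0.268 + 2.34*0.705) / (5.43 + 2.34)
Numerator = 3.1049
Denominator = 7.7700
COM = 0.3996


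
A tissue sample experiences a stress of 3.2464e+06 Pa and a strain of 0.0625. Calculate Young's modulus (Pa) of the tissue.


E = stress / strain
E = 3.2464e+06 / 0.0625
E = 5.1942e+07


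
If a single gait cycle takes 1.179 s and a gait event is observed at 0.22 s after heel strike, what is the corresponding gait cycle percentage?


pct = (event_time / cycle_time) * 100
pct = (0.22 / 1.179) * 100
ratio = 0.1866
pct = 18.6599


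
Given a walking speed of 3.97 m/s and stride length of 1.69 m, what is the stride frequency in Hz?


f = v / stride_length
f = 3.97 / 1.69
f = 2.3491
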